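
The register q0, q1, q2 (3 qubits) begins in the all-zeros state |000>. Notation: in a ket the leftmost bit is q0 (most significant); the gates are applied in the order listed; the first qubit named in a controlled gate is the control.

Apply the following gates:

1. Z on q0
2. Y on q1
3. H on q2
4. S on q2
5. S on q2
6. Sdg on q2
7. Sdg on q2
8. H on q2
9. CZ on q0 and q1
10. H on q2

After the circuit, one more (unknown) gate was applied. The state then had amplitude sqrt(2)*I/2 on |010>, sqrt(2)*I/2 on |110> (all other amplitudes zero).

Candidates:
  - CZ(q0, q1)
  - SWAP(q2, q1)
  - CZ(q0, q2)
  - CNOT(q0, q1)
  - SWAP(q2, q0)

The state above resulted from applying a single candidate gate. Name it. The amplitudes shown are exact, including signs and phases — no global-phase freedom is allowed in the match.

It was SWAP(q2, q0) that produced the state shown. Key observation: the block from step 3 through step 8 cancels to the identity and can be dropped.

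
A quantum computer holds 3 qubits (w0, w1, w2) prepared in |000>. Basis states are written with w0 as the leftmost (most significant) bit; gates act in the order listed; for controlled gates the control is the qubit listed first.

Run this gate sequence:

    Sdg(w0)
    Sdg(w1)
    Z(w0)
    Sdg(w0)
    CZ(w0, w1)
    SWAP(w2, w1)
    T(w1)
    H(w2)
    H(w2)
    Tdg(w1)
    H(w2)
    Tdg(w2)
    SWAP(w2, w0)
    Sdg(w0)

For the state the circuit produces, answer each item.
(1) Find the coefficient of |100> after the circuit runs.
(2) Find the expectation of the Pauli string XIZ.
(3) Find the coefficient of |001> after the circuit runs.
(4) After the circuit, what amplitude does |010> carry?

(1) |100> carries amplitude -sqrt(2)*exp(I*pi/4)/2 in the final state. Key observation: the block from step 7 through step 10 cancels to the identity and can be dropped.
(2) The expectation value of XIZ is -sqrt(2)/2.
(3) The amplitude on |001> is 0.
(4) The final state's coefficient on |010> equals 0.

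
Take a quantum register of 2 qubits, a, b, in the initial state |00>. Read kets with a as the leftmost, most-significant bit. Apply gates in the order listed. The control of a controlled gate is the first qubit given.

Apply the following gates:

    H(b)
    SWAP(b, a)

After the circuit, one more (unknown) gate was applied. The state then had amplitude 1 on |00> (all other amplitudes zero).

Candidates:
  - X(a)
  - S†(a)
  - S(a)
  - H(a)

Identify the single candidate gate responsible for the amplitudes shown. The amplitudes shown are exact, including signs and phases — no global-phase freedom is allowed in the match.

The unique candidate consistent with the amplitudes is H(a).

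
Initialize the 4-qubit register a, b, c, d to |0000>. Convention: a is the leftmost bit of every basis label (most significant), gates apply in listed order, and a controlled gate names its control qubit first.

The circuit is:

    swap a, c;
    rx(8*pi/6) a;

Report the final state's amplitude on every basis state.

After the circuit, the state carries amplitude -1/2 on |0000>, -sqrt(3)*I/2 on |1000>, and 0 on every other basis state.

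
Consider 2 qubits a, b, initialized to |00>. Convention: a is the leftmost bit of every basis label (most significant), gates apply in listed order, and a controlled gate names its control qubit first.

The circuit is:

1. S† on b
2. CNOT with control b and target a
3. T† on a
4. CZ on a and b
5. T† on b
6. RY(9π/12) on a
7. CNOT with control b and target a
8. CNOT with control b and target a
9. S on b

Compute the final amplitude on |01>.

|01> carries amplitude 0 in the final state.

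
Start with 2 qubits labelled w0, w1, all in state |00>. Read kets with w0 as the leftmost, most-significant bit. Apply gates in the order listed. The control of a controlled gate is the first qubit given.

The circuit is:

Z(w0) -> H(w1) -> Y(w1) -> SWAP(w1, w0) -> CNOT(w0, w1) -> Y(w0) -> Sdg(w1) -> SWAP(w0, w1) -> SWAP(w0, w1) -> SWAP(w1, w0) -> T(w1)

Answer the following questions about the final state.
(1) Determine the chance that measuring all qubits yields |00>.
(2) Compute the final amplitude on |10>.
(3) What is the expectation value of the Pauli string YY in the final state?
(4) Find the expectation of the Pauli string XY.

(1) The probability of measuring |00> is 0. Key observation: steps 8-9 multiply out to the identity, so the circuit reduces to the remaining gates.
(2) The final state's coefficient on |10> equals -sqrt(2)*I/2.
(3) The observable YY averages to -sqrt(2)/2.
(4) The expectation value of XY is sqrt(2)/2.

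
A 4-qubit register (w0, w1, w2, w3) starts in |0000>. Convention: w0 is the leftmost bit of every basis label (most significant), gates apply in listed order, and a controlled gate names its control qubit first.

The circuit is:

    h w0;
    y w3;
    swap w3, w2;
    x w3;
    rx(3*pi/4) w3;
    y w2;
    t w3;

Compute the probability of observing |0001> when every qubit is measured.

The probability of measuring |0001> is 1/4 - sqrt(2)/8.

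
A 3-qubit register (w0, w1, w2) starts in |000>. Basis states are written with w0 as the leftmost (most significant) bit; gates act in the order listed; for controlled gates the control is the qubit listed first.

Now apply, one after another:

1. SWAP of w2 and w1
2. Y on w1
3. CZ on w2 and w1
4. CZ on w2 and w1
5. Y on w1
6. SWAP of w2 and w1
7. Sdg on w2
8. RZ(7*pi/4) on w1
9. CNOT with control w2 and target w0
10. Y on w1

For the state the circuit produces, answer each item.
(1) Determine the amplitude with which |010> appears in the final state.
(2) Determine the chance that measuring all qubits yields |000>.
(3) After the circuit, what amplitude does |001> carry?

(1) The final state's coefficient on |010> equals -exp(5*I*pi/8). Key observation: the block from step 1 through step 6 cancels to the identity and can be dropped.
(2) The probability of measuring |000> is 0.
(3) The final state's coefficient on |001> equals 0.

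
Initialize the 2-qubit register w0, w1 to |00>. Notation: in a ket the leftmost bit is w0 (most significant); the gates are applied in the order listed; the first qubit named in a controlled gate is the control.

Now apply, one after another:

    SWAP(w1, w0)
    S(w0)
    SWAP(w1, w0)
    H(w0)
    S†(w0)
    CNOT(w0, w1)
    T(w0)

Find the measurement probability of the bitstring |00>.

A full measurement returns |00> with probability 1/2.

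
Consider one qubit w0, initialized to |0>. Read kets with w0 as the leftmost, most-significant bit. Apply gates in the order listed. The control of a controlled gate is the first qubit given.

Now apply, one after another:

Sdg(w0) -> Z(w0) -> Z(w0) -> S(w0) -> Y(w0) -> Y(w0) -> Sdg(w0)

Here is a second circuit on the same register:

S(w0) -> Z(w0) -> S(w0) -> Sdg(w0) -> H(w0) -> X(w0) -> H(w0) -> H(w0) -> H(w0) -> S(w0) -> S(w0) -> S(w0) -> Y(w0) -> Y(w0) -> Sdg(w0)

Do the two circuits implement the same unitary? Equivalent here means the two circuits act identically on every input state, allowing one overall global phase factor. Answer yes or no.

Yes — the two circuits implement the same unitary up to a global phase.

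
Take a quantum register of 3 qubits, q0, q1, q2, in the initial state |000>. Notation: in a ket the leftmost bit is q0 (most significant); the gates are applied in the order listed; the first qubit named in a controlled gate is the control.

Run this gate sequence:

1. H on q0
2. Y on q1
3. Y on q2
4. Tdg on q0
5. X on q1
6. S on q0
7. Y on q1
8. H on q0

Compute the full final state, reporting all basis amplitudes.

The resulting statevector has amplitude -I/2 - exp(3*I*pi/4)/2 on |011>, -I/2 + exp(3*I*pi/4)/2 on |111>, and 0 on every other basis state.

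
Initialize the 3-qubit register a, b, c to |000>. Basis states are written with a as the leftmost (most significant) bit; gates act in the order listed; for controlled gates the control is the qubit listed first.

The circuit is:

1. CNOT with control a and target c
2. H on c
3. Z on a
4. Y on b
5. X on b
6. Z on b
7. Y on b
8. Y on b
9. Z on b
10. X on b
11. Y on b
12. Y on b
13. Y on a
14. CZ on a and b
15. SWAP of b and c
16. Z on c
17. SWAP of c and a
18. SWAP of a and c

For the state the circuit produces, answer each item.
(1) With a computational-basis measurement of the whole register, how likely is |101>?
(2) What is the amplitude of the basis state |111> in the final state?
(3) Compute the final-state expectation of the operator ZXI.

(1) The probability of measuring |101> is 1/2.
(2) The amplitude on |111> is -sqrt(2)/2.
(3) The expectation value of ZXI is -1.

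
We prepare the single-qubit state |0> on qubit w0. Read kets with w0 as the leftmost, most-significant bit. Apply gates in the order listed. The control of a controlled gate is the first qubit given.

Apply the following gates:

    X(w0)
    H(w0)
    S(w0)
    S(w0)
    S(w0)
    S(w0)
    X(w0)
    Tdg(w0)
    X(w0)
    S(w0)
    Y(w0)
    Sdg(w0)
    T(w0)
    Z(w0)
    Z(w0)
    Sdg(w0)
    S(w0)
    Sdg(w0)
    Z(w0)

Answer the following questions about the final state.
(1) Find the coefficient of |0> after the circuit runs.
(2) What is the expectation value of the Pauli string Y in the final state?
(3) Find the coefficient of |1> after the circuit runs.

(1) The amplitude on |0> is -sqrt(2)/2. Key observation: gates 3-6 undo each other exactly, leaving only the rest of the circuit to track.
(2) In the final state, Y has expectation -1.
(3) |1> carries amplitude sqrt(2)*I/2 in the final state.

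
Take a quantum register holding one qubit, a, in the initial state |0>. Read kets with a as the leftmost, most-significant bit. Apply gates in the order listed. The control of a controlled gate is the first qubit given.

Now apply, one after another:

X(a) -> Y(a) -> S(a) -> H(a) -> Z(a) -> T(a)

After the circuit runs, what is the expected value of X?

The expectation value of X is -sqrt(2)/2.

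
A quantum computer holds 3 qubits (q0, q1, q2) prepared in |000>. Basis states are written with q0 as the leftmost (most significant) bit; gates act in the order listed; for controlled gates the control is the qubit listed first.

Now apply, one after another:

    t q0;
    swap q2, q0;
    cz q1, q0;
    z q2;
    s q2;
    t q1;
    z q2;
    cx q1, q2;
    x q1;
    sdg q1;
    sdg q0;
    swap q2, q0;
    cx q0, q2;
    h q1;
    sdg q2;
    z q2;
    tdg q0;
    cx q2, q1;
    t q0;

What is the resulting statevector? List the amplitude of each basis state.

The final amplitudes are -sqrt(2)*I/2 on |000>, sqrt(2)*I/2 on |010>, and 0 on every other basis state.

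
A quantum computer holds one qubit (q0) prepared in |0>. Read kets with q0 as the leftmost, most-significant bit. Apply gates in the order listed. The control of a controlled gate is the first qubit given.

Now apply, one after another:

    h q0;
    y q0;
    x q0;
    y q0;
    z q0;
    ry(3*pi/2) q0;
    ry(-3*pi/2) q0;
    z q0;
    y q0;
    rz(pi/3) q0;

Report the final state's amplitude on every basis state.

The resulting statevector has amplitude sqrt(2)*exp(I*pi/3)/2 on |0>, -sqrt(2)*exp(2*I*pi/3)/2 on |1>. Key observation: steps 4-9 multiply out to the identity, so the circuit reduces to the remaining gates.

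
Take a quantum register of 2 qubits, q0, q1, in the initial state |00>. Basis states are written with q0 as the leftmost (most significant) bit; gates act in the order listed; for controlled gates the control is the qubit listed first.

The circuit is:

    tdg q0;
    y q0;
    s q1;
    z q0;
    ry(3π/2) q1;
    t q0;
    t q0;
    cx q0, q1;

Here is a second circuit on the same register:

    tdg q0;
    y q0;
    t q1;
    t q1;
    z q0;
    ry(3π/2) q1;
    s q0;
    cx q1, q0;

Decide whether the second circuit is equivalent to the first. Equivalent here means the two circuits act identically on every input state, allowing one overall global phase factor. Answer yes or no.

No, they are not equivalent — no single phase factor reconciles the two unitaries.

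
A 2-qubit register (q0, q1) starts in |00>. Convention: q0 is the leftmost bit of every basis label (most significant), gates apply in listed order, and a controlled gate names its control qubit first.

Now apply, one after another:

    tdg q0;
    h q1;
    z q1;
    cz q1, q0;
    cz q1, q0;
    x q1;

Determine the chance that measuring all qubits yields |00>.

The probability of measuring |00> is 1/2.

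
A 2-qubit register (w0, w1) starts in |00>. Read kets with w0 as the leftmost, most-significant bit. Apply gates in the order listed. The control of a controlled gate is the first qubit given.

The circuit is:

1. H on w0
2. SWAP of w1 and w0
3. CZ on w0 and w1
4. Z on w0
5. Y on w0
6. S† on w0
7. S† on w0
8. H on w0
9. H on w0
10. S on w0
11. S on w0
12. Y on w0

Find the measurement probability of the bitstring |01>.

The probability of measuring |01> is 1/2. Key observation: steps 5-12 multiply out to the identity, so the circuit reduces to the remaining gates.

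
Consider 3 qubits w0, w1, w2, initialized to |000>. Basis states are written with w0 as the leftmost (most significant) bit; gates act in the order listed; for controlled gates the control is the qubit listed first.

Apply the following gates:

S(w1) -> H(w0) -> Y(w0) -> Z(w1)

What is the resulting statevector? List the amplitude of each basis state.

The resulting statevector has amplitude -sqrt(2)*I/2 on |000>, sqrt(2)*I/2 on |100>, and 0 on every other basis state.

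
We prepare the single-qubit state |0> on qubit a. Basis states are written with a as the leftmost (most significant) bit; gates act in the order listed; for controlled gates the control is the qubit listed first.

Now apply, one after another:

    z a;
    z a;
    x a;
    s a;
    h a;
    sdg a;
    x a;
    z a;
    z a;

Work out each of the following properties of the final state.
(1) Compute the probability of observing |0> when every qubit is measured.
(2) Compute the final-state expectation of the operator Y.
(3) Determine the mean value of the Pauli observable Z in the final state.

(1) Outcome |0> occurs with probability 1/2.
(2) In the final state, Y has expectation -1.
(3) In the final state, Z has expectation 0.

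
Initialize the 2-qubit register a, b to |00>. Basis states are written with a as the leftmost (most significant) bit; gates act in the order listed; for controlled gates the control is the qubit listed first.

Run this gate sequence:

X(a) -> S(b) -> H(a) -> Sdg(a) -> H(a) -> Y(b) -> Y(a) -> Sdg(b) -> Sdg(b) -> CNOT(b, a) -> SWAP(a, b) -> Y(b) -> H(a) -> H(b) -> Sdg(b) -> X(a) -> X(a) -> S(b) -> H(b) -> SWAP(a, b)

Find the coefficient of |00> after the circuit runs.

The final state's coefficient on |00> equals sqrt(2)*(1 + I)/4. Key observation: steps 14-19 multiply out to the identity, so the circuit reduces to the remaining gates.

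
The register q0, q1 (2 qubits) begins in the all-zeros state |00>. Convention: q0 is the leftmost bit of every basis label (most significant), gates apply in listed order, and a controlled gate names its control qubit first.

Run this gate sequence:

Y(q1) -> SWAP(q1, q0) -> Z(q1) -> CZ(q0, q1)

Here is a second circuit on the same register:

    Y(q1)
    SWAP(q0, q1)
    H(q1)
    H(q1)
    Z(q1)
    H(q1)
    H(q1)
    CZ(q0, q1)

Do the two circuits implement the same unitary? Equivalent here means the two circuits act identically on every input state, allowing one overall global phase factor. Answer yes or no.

Yes: on every input state the two circuits agree up to one overall phase factor.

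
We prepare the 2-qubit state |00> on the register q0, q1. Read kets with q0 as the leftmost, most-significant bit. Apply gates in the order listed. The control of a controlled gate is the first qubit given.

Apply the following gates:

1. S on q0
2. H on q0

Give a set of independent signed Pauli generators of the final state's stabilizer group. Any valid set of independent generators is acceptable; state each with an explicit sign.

The stabilizer group can be generated by +XI, +IZ, among other valid generating sets.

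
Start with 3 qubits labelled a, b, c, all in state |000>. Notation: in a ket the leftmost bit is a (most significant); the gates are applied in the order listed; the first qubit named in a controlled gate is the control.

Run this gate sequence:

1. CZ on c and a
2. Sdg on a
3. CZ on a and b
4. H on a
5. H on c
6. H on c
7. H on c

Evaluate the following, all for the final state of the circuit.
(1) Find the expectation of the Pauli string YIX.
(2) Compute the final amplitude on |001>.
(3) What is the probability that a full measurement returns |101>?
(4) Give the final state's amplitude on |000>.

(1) The observable YIX averages to 0.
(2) The amplitude on |001> is 1/2.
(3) A full measurement returns |101> with probability 1/4.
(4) |000> carries amplitude 1/2 in the final state.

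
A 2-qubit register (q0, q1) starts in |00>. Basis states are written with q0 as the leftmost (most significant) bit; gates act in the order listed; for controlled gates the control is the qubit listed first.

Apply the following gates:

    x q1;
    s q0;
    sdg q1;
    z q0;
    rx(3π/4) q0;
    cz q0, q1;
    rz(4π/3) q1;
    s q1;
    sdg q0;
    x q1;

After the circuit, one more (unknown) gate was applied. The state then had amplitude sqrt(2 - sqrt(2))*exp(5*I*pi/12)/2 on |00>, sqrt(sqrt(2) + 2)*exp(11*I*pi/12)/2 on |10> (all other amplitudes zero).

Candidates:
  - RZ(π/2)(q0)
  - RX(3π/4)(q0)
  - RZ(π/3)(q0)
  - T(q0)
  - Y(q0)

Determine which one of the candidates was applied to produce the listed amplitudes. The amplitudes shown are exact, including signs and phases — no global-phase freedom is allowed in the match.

The unique candidate consistent with the amplitudes is RZ(π/2)(q0).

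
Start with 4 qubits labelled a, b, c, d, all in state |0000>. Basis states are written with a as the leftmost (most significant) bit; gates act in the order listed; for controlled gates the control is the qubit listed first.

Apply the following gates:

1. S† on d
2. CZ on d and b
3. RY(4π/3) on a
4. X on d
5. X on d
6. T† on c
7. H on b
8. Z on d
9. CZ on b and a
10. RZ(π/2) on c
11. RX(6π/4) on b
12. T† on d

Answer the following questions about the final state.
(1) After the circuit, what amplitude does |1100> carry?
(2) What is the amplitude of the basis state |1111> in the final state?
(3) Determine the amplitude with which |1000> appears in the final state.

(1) The amplitude on |1100> is sqrt(3)*(-1 + I)*exp(3*I*pi/4)/4.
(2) |1111> carries amplitude 0 in the final state.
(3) |1000> carries amplitude sqrt(3)*(1 - I)*exp(3*I*pi/4)/4 in the final state.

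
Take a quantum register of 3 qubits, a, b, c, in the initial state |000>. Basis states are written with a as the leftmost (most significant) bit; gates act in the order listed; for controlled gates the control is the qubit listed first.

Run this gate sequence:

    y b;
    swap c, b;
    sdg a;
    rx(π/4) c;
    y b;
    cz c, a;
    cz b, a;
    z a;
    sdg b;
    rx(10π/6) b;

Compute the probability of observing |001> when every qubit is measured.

The probability of measuring |001> is sqrt(2)/16 + 1/8.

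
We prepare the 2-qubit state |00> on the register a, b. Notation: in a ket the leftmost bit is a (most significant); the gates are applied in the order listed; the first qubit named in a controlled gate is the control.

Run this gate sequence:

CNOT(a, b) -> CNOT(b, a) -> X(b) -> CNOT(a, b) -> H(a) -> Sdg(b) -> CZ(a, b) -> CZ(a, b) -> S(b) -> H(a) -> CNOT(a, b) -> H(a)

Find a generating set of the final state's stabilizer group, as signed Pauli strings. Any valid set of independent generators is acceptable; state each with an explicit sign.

The final state is stabilized by the group generated by +XI, -IZ; other independent generating sets are equally valid. Key observation: steps 4-11 multiply out to the identity, so the circuit reduces to the remaining gates.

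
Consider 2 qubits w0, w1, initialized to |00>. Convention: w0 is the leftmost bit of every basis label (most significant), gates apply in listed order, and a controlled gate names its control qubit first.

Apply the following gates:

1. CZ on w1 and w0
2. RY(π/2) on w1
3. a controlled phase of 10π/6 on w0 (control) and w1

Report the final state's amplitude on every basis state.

After the circuit, the state carries amplitude sqrt(2)/2 on |00>, sqrt(2)/2 on |01>, 0 on |10>, 0 on |11>.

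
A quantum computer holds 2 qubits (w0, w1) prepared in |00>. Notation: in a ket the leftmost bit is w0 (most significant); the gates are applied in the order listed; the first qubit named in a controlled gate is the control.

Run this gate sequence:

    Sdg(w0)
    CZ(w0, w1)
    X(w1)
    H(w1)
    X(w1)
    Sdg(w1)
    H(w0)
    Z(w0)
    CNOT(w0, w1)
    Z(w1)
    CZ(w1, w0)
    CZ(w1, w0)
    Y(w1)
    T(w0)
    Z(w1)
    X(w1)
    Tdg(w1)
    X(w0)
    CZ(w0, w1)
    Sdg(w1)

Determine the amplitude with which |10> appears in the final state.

|10> carries amplitude I/2 in the final state. Key observation: gates 11-12 undo each other exactly, leaving only the rest of the circuit to track.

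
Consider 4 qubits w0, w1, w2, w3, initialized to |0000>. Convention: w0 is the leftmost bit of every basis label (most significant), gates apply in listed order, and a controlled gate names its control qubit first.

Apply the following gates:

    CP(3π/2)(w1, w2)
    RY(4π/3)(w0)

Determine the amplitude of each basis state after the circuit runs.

The resulting statevector has amplitude -1/2 on |0000>, sqrt(3)/2 on |1000>, and 0 on every other basis state.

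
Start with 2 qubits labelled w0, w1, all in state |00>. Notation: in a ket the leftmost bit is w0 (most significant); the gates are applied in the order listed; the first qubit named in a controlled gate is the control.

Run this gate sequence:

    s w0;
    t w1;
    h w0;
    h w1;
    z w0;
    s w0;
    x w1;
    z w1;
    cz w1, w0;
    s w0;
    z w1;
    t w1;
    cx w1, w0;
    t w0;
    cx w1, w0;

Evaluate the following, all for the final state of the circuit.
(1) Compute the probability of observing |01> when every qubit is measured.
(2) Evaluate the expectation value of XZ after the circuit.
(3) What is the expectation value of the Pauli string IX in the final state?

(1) A full measurement returns |01> with probability 1/4.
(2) The expectation value of XZ is sqrt(2)/2.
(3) The observable IX averages to -1/2.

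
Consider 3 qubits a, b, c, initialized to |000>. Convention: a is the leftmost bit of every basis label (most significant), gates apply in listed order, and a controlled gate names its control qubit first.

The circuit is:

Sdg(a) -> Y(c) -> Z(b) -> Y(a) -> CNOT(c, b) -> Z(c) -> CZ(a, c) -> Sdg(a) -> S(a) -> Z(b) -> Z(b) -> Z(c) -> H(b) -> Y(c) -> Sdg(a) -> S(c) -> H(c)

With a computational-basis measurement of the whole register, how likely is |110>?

Outcome |110> occurs with probability 1/4.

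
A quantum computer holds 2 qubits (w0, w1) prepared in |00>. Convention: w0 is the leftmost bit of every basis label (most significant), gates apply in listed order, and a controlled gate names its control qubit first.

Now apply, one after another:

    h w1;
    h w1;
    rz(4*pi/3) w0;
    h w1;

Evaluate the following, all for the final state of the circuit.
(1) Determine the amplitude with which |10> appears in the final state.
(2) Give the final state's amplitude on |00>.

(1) The amplitude on |10> is 0.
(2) |00> carries amplitude -sqrt(2)*exp(I*pi/3)/2 in the final state.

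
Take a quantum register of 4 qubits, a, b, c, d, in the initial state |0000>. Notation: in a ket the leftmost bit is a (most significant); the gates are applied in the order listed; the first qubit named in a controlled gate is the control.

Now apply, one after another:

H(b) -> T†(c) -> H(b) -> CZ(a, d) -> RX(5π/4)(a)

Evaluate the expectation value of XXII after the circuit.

The observable XXII averages to 0.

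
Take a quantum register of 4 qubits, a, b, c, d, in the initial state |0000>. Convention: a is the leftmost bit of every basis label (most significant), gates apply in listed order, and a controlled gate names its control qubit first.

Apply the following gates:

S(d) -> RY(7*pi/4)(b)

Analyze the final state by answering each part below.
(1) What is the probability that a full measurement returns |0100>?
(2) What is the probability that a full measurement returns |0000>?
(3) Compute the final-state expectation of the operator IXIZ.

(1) A full measurement returns |0100> with probability 1/2 - sqrt(2)/4.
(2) The probability of measuring |0000> is sqrt(2)/4 + 1/2.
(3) In the final state, IXIZ has expectation -sqrt(2)/2.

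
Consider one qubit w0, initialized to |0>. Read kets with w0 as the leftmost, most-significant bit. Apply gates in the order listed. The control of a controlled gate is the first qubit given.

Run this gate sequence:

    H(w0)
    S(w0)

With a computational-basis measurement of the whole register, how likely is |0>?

Outcome |0> occurs with probability 1/2.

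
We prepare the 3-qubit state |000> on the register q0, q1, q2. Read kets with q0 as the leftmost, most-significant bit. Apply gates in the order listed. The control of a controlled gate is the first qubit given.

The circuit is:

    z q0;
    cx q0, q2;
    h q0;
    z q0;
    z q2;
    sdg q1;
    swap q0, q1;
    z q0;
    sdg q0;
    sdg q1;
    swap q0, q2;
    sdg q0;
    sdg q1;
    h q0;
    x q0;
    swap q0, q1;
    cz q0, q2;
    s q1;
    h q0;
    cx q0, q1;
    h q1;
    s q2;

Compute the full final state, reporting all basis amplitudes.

The resulting statevector has amplitude 1/2 + I/2 on |000>, 1/2 - I/2 on |010>, and 0 on every other basis state.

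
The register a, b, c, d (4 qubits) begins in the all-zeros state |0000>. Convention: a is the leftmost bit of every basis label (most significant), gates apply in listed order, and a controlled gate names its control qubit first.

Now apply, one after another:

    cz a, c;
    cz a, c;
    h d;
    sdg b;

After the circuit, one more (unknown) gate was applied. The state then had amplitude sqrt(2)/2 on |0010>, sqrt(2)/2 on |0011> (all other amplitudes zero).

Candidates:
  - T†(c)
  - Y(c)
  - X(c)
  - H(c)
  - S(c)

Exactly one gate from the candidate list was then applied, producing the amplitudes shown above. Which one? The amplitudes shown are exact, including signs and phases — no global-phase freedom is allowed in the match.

The applied gate was X(c). Key observation: the block from step 1 through step 2 cancels to the identity and can be dropped.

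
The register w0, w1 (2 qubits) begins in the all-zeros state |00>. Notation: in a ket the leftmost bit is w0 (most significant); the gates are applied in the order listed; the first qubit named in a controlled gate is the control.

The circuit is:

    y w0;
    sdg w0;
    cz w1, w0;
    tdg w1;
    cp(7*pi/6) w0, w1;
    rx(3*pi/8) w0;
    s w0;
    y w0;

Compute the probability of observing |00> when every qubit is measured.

The probability of measuring |00> is cos(3*pi/16)**2.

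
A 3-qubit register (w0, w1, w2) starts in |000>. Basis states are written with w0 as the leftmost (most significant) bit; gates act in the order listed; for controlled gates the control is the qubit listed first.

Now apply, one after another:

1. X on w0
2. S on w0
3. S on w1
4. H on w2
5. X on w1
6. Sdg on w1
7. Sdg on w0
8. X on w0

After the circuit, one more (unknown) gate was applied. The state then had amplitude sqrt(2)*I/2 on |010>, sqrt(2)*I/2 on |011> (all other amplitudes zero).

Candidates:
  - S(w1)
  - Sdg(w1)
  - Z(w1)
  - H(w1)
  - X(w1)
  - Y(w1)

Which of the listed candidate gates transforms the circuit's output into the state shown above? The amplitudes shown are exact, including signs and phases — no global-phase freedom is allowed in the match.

The unique candidate consistent with the amplitudes is Z(w1).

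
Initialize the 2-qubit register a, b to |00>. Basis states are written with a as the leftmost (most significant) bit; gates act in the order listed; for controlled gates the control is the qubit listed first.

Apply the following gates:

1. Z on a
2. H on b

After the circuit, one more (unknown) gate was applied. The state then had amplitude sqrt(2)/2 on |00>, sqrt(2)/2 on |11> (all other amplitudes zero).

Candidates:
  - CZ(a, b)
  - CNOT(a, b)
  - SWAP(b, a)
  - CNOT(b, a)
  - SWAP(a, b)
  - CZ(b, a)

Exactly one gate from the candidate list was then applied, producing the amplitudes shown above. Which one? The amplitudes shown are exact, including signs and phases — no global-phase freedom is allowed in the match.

It was CNOT(b, a) that produced the state shown.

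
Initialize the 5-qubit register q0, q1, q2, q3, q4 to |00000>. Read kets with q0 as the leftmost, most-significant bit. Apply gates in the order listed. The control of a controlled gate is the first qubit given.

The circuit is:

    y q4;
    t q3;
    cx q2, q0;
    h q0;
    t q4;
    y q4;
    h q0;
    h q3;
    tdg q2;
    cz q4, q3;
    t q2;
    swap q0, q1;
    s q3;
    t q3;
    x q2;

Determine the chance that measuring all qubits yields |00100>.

The probability of measuring |00100> is 1/2.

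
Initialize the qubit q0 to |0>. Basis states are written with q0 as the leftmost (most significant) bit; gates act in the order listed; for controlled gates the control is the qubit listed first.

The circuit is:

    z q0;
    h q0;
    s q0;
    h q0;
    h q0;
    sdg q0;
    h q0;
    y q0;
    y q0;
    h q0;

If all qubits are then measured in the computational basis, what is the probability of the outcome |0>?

The probability of measuring |0> is 1/2. Key observation: steps 2-7 multiply out to the identity, so the circuit reduces to the remaining gates.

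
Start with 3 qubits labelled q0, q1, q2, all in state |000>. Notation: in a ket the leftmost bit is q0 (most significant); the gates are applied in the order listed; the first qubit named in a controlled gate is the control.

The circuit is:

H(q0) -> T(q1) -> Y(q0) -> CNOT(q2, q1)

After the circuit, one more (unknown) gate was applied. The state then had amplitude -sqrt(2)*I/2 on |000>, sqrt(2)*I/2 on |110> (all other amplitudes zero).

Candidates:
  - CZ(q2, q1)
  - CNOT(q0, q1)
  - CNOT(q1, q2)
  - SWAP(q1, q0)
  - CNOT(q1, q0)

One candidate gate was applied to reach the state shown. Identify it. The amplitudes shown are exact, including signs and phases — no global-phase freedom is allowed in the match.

It was CNOT(q0, q1) that produced the state shown.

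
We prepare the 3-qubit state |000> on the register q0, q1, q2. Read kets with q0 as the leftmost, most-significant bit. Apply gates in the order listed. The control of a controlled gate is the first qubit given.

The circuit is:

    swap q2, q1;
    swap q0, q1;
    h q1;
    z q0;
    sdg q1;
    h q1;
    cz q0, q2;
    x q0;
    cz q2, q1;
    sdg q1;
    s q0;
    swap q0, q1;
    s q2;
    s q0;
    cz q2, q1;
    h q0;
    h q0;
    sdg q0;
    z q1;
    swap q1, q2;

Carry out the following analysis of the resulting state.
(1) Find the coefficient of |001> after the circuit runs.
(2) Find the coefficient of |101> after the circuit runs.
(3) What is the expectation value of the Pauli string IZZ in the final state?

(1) The amplitude on |001> is -1/2 - I/2.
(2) The amplitude on |101> is -1/2 - I/2.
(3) In the final state, IZZ has expectation -1.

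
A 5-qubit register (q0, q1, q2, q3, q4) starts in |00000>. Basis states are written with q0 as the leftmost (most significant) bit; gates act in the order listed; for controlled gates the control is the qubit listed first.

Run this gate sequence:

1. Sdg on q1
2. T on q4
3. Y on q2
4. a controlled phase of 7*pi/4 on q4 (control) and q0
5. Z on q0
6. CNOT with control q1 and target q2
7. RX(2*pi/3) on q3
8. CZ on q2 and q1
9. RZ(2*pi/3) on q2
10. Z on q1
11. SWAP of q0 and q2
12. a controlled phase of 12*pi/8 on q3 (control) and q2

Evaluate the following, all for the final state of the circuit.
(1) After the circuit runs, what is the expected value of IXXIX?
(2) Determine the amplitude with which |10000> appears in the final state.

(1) The expectation value of IXXIX is 0.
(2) |10000> carries amplitude exp(5*I*pi/6)/2 in the final state.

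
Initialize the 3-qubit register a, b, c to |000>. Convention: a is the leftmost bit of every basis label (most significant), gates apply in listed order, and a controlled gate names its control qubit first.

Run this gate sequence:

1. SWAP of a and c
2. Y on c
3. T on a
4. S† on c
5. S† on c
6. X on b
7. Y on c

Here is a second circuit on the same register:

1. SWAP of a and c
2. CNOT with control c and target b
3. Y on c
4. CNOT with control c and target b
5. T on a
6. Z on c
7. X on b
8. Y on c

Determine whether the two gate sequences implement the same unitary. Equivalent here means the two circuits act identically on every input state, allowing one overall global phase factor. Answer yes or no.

No — the two circuits implement different unitaries, even allowing a global phase.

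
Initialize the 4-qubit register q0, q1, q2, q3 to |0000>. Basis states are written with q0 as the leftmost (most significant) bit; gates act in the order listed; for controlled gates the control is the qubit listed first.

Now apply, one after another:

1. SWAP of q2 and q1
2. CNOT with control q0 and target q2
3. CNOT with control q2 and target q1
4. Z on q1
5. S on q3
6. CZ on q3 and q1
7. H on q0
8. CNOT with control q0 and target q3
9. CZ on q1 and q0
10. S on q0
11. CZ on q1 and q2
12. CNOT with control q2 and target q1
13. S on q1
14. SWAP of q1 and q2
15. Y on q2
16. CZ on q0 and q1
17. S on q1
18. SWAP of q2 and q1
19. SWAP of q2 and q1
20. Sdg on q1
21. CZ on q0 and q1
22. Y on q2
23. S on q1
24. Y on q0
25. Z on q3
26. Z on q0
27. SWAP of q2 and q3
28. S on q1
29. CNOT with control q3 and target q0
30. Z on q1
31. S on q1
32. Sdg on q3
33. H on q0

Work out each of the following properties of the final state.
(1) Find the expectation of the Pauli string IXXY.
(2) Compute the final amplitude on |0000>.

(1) The observable IXXY averages to 0. Key observation: steps 15-22 multiply out to the identity, so the circuit reduces to the remaining gates.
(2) |0000> carries amplitude -I/2 in the final state.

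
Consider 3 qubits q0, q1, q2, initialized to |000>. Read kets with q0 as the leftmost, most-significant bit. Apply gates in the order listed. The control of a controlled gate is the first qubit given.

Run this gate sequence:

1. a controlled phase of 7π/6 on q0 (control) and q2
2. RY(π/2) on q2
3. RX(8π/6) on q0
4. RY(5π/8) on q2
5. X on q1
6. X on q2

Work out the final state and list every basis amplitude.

The resulting statevector has amplitude 0 on |000>, 0 on |001>, -cos(pi/16)/2 on |010>, sin(pi/16)/2 on |011>, 0 on |100>, 0 on |101>, -sqrt(3)*I*cos(pi/16)/2 on |110>, sqrt(3)*I*sin(pi/16)/2 on |111>.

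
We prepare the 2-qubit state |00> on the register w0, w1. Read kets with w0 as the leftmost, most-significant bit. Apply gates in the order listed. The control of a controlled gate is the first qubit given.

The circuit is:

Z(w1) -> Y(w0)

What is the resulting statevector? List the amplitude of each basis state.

After the circuit, the state carries amplitude I on |10>, and 0 on every other basis state.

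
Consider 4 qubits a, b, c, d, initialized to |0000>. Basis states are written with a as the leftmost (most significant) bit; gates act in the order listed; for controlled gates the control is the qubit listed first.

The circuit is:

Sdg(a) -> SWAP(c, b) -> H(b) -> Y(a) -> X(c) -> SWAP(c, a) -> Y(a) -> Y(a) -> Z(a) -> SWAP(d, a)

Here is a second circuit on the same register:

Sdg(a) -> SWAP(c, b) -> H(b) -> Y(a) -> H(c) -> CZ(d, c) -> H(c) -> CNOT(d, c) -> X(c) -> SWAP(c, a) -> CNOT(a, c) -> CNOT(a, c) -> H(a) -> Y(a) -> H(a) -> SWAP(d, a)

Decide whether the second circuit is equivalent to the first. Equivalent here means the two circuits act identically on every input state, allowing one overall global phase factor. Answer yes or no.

No, they are not equivalent — no single phase factor reconciles the two unitaries.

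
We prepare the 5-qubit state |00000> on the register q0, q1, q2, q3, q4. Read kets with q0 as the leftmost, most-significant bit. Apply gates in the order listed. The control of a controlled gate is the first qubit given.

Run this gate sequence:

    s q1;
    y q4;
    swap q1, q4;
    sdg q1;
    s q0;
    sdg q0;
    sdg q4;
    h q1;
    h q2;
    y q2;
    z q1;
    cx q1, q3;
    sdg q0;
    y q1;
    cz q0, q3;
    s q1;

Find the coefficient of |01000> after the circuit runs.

The amplitude on |01000> is I/2. Key observation: the block from step 5 through step 6 cancels to the identity and can be dropped.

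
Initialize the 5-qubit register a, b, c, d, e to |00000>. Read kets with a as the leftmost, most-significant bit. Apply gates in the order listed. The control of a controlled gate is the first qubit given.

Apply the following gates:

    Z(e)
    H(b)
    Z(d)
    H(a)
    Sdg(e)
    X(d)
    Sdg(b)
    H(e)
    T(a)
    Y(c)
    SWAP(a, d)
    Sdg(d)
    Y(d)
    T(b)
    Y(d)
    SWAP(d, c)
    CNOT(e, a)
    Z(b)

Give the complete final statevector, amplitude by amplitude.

After the circuit, the state carries amplitude sqrt(2)*I/4 on |00011>, sqrt(2)*exp(I*pi/4)/4 on |00111>, -sqrt(2)*exp(I*pi/4)/4 on |01011>, -sqrt(2)/4 on |01111>, sqrt(2)*I/4 on |10010>, sqrt(2)*exp(I*pi/4)/4 on |10110>, -sqrt(2)*exp(I*pi/4)/4 on |11010>, -sqrt(2)/4 on |11110>, and 0 on every other basis state.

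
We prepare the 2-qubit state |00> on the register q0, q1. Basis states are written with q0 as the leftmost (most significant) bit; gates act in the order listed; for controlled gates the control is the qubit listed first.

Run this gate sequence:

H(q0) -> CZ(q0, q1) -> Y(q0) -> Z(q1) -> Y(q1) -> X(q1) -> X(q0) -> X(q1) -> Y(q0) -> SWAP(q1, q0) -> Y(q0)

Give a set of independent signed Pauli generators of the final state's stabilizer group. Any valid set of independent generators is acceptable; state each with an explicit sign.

The final state is stabilized by the group generated by +IX, +ZI; other independent generating sets are equally valid.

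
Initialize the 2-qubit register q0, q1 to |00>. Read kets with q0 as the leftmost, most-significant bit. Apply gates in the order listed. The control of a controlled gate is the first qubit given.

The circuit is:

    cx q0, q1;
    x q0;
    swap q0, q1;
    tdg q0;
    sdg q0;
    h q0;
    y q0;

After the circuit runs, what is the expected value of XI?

In the final state, XI has expectation -1.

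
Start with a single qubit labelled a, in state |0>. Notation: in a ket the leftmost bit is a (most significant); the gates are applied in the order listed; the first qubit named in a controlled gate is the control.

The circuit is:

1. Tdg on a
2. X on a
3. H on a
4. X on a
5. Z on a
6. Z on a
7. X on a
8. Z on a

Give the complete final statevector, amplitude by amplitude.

After the circuit, the state carries amplitude sqrt(2)/2 on |0>, sqrt(2)/2 on |1>. Key observation: the block from step 4 through step 7 cancels to the identity and can be dropped.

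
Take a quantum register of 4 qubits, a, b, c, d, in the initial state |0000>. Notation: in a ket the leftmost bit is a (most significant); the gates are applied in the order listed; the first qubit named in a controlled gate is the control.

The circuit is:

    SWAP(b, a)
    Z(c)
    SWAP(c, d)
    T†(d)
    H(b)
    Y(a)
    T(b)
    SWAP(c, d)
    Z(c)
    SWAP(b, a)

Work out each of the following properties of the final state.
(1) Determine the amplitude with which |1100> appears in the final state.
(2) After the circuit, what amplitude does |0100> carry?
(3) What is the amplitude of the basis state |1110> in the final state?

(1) |1100> carries amplitude sqrt(2)*exp(3*I*pi/4)/2 in the final state.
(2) The final state's coefficient on |0100> equals sqrt(2)*I/2.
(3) The final state's coefficient on |1110> equals 0.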